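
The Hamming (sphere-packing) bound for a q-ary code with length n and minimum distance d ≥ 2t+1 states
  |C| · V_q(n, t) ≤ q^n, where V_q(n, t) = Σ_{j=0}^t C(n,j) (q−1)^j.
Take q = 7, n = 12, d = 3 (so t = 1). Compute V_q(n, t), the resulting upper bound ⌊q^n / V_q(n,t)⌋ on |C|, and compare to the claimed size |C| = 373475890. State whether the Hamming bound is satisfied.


V_q(n, t) = 73, q^n = 13841287201, Hamming bound = 189606673, |C| = 373475890 > bound (violated).

Step 1: Compute V_q(n, t) = Σ_{j=0}^1 C(n, j) (q−1)^j.
  j = 0: C(12,0)·(6)^0 = 1·1 = 1.
  j = 1: C(12,1)·(6)^1 = 12·6 = 72.
  V_q(n, t) = 1 + 72 = 73.
Step 2: q^n = 7^12 = 13841287201.
Step 3: Hamming bound ⌊q^n / V_q(n,t)⌋ = ⌊13841287201/73⌋ = 189606673.
Step 4: Compare |C| = 373475890 to 189606673: violated.
The claimed |C| lies above the Hamming bound, so no 7-ary code of length 12 with d ≥ 3 can have 373475890 codewords.


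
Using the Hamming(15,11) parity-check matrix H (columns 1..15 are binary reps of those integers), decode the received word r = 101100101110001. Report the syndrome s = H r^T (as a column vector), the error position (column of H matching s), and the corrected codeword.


s = (0, 1, 1, 0)^T, error position = 6, corrected codeword c = 101101101110001

Compute s = H r^T mod 2 one row at a time:
  s_1 = 0 + 1 + 1 + 1 + 0 + 0 + 0 + 1 = 4 ≡ 0 (mod 2).
  s_2 = 1 + 0 + 0 + 1 + 0 + 0 + 0 + 1 = 3 ≡ 1 (mod 2).
  s_3 = 0 + 1 + 0 + 1 + 1 + 1 + 0 + 1 = 5 ≡ 1 (mod 2).
  s_4 = 1 + 1 + 0 + 1 + 1 + 1 + 0 + 1 = 6 ≡ 0 (mod 2).
s = (0, 1, 1, 0)^T — this equals column 6 of H (binary 0110), so error is at position 6.
Correct: flip bit 6 of r = 101100101110001 to get c = 101101101110001.


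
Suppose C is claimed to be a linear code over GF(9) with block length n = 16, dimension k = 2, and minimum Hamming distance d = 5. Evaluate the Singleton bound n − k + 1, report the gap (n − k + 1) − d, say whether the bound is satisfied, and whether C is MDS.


Singleton RHS = n − k + 1 = 15, slack = 10, bound satisfied, not MDS.

Singleton bound: d ≤ n − k + 1.
Here n = 16, k = 2, so n − k + 1 = 15.
Given d = 5, check d ≤ 15: YES.
Slack = (n − k + 1) − d = 10.
The code is NOT MDS (slack = 10 > 0).
Description: the claimed parameters are [16, 2, 5]_9; such a code would be non-MDS.


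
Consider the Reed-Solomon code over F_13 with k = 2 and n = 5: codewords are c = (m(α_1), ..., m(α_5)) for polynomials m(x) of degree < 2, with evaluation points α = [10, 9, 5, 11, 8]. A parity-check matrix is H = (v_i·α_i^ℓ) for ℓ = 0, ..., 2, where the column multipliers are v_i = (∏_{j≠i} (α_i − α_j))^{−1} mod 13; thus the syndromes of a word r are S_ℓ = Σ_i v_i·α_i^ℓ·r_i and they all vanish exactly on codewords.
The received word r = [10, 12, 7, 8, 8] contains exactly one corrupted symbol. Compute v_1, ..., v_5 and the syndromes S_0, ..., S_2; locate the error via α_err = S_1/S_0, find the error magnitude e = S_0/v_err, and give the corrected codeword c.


S = (9, 7, 4), error at position 5, error magnitude e = 7, c = [10, 12, 7, 8, 1].

Step 1: column multipliers v_i = (∏_{j≠i}(α_i − α_j))^{−1} mod 13.
  i = 1 (α = 10): (10−9)(10−5)(10−11)(10−8) = 1·5·(−1)·2 = −10 ≡ 3, so v_1 = 3^{−1} = 9 (mod 13).
  i = 2 (α = 9): (9−10)(9−5)(9−11)(9−8) = (−1)·4·(−2)·1 = 8 ≡ 8, so v_2 = 8^{−1} = 5 (mod 13).
  i = 3 (α = 5): (5−10)(5−9)(5−11)(5−8) = (−5)·(−4)·(−6)·(−3) = 360 ≡ 9, so v_3 = 9^{−1} = 3 (mod 13).
  i = 4 (α = 11): (11−10)(11−9)(11−5)(11−8) = 1·2·6·3 = 36 ≡ 10, so v_4 = 10^{−1} = 4 (mod 13).
  i = 5 (α = 8): (8−10)(8−9)(8−5)(8−11) = (−2)·(−1)·3·(−3) = −18 ≡ 8, so v_5 = 8^{−1} = 5 (mod 13).
  v = [9, 5, 3, 4, 5].
Step 2: syndromes of r = [10, 12, 7, 8, 8] (all sums mod 13).
  S_0 = Σ v_i r_i = 9·10 + 5·12 + 3·7 + 4·8 + 5·8 = 243 ≡ 9.
  S_1 = Σ v_i α_i r_i = 9·10·10 + 5·9·12 + 3·5·7 + 4·11·8 + 5·8·8 = 2217 ≡ 7.
  α_i^2 mod 13 = [9, 3, 12, 4, 12].
  S_2 = Σ v_i α_i^2 r_i = 9·9·10 + 5·3·12 + 3·12·7 + 4·4·8 + 5·12·8 = 1850 ≡ 4.
  S = (9, 7, 4) ≠ 0, so r is not a codeword (an error is present).
Step 3: locate the error. For a single error e at position i, S_ℓ = v_i·e·α_i^ℓ, so α_err = S_1/S_0.
  S_0^{−1} = 9^{−1} = 3 (mod 13), so α_err = 7·3 = 21 ≡ 8 = α_5. Error position i = 5.
  Consistency check: S_2/S_1 = 4·2 = 8 ≡ 8 = α_err ✓ (single-error assumption holds).
Step 4: error magnitude e = S_0/v_5 = S_0·∏_{j≠5}(α_5 − α_j) = 9·8 = 72 ≡ 7 (mod 13).
Step 5: correct position 5: c_5 = r_5 − e = 8 − 7 ≡ 1 (mod 13). Hence c = [10, 12, 7, 8, 1].
  Check: interpolating c through the α_i gives m(x) = 4 + 11·x (degree < 2) with m(α_i) = c_i for every i, so c is indeed a codeword.


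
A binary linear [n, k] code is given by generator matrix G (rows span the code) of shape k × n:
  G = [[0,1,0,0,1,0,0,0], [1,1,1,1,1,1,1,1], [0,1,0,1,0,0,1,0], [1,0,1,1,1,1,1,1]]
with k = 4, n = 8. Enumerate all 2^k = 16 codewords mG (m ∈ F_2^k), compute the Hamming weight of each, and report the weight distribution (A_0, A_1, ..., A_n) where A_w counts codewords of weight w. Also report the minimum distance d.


Weight distribution: A_0 = 1, A_1 = 2, A_2 = 2, A_3 = 2, A_4 = 2, A_5 = 2, A_6 = 2, A_7 = 2, A_8 = 1. Minimum distance d = 1.

Enumerate all 2^4 = 16 messages m ∈ F_2^4.
For each, compute codeword c = mG in F_2^8, then tally its weight.
  m = 0000 → c = 00000000, weight = 0.
  m = 1000 → c = 01001000, weight = 2.
  m = 0100 → c = 11111111, weight = 8.
  m = 1100 → c = 10110111, weight = 6.
  m = 0010 → c = 01010010, weight = 3.
  m = 1010 → c = 00011010, weight = 3.
  m = 0110 → c = 10101101, weight = 5.
  m = 1110 → c = 11100101, weight = 5.
  m = 0001 → c = 10111111, weight = 7.
  m = 1001 → c = 11110111, weight = 7.
  m = 0101 → c = 01000000, weight = 1.
  m = 1101 → c = 00001000, weight = 1.
  m = 0011 → c = 11101101, weight = 6.
  m = 1011 → c = 10100101, weight = 4.
  m = 0111 → c = 00010010, weight = 2.
  m = 1111 → c = 01011010, weight = 4.
Tally weights:
  weight 0: 1 codewords.
  weight 1: 2 codewords.
  weight 2: 2 codewords.
  weight 3: 2 codewords.
  weight 4: 2 codewords.
  weight 5: 2 codewords.
  weight 6: 2 codewords.
  weight 7: 2 codewords.
  weight 8: 1 codewords.
Minimum distance d = smallest w > 0 with A_w > 0 = 1.
Sanity: Σ A_w = 16 = 2^4 = 16 ✓.


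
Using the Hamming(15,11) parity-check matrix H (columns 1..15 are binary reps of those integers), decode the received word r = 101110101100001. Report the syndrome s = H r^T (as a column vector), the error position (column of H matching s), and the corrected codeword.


s = (1, 0, 0, 0)^T, error position = 8, corrected codeword c = 101110111100001

Compute s = H r^T mod 2 one row at a time:
  s_1 = 0 + 1 + 1 + 0 + 0 + 0 + 0 + 1 = 3 ≡ 1 (mod 2).
  s_2 = 1 + 1 + 0 + 1 + 0 + 0 + 0 + 1 = 4 ≡ 0 (mod 2).
  s_3 = 0 + 1 + 0 + 1 + 1 + 0 + 0 + 1 = 4 ≡ 0 (mod 2).
  s_4 = 1 + 1 + 1 + 1 + 1 + 0 + 0 + 1 = 6 ≡ 0 (mod 2).
s = (1, 0, 0, 0)^T — this equals column 8 of H (binary 1000), so error is at position 8.
Correct: flip bit 8 of r = 101110101100001 to get c = 101110111100001.


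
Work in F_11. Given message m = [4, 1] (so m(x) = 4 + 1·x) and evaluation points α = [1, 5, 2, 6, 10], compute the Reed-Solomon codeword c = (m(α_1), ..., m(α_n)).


c = [5, 9, 6, 10, 3]

Message polynomial: m(x) = 4 + 1·x (mod 11).
For each evaluation point α_i, compute m(α_i) mod 11:
  α_1 = 1: Horner steps 1 → 5, so m(1) = 5.
  α_2 = 5: Horner steps 1 → 9, so m(5) = 9.
  α_3 = 2: Horner steps 1 → 6, so m(2) = 6.
  α_4 = 6: Horner steps 1 → 10, so m(6) = 10.
  α_5 = 10: Horner steps 1 → 3, so m(10) = 3.
Codeword c = [5, 9, 6, 10, 3] ∈ F_11^5.


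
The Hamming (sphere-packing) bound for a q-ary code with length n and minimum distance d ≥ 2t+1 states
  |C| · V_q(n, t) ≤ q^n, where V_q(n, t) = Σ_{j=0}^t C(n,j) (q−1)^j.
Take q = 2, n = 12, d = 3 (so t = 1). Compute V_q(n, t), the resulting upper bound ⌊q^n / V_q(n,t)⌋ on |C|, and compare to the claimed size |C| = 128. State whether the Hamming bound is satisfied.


V_q(n, t) = 13, q^n = 4096, Hamming bound = 315, |C| = 128 ≤ bound (satisfied).

Step 1: Compute V_q(n, t) = Σ_{j=0}^1 C(n, j) (q−1)^j.
  j = 0: C(12,0)·(1)^0 = 1·1 = 1.
  j = 1: C(12,1)·(1)^1 = 12·1 = 12.
  V_q(n, t) = 1 + 12 = 13.
Step 2: q^n = 2^12 = 4096.
Step 3: Hamming bound ⌊q^n / V_q(n,t)⌋ = ⌊4096/13⌋ = 315.
Step 4: Compare |C| = 128 to 315: satisfied.
The claimed |C| lies below the Hamming bound.


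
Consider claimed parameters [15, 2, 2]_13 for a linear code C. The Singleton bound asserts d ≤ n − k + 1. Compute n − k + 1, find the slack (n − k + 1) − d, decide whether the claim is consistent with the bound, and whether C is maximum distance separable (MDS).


Singleton RHS = n − k + 1 = 14, slack = 12, bound satisfied, not MDS.

Singleton bound: d ≤ n − k + 1.
Here n = 15, k = 2, so n − k + 1 = 14.
Given d = 2, check d ≤ 14: YES.
Slack = (n − k + 1) − d = 12.
The code is NOT MDS (slack = 12 > 0).
Description: the claimed parameters are [15, 2, 2]_13; such a code would be non-MDS.


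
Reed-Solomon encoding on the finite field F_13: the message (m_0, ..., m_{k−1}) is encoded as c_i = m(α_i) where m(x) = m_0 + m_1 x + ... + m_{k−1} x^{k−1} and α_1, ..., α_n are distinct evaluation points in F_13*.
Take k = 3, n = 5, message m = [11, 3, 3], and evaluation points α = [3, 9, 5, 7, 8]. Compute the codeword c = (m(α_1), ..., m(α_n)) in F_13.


c = [8, 8, 10, 10, 6]

Message polynomial: m(x) = 11 + 3·x + 3·x^2 (mod 13).
For each evaluation point α_i, compute m(α_i) mod 13:
  α_1 = 3: Horner steps 3 → 12 → 8, so m(3) = 8.
  α_2 = 9: Horner steps 3 → 4 → 8, so m(9) = 8.
  α_3 = 5: Horner steps 3 → 5 → 10, so m(5) = 10.
  α_4 = 7: Horner steps 3 → 11 → 10, so m(7) = 10.
  α_5 = 8: Horner steps 3 → 1 → 6, so m(8) = 6.
Codeword c = [8, 8, 10, 10, 6] ∈ F_13^5.


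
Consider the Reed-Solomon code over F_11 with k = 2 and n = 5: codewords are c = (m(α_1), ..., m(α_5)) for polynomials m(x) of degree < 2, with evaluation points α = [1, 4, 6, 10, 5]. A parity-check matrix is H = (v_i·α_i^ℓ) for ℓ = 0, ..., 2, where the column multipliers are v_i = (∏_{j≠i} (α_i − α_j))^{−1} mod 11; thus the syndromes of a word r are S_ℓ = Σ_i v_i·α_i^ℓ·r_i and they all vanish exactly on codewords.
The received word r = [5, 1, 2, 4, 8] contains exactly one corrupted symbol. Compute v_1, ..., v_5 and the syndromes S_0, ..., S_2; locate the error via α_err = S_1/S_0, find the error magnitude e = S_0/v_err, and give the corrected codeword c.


S = (5, 3, 4), error at position 5, error magnitude e = 1, c = [5, 1, 2, 4, 7].

Step 1: column multipliers v_i = (∏_{j≠i}(α_i − α_j))^{−1} mod 11.
  i = 1 (α = 1): (1−4)(1−6)(1−10)(1−5) = (−3)·(−5)·(−9)·(−4) = 540 ≡ 1, so v_1 = 1^{−1} = 1 (mod 11).
  i = 2 (α = 4): (4−1)(4−6)(4−10)(4−5) = 3·(−2)·(−6)·(−1) = −36 ≡ 8, so v_2 = 8^{−1} = 7 (mod 11).
  i = 3 (α = 6): (6−1)(6−4)(6−10)(6−5) = 5·2·(−4)·1 = −40 ≡ 4, so v_3 = 4^{−1} = 3 (mod 11).
  i = 4 (α = 10): (10−1)(10−4)(10−6)(10−5) = 9·6·4·5 = 1080 ≡ 2, so v_4 = 2^{−1} = 6 (mod 11).
  i = 5 (α = 5): (5−1)(5−4)(5−6)(5−10) = 4·1·(−1)·(−5) = 20 ≡ 9, so v_5 = 9^{−1} = 5 (mod 11).
  v = [1, 7, 3, 6, 5].
Step 2: syndromes of r = [5, 1, 2, 4, 8] (all sums mod 11).
  S_0 = Σ v_i r_i = 1·5 + 7·1 + 3·2 + 6·4 + 5·8 = 82 ≡ 5.
  S_1 = Σ v_i α_i r_i = 1·1·5 + 7·4·1 + 3·6·2 + 6·10·4 + 5·5·8 = 509 ≡ 3.
  α_i^2 mod 11 = [1, 5, 3, 1, 3].
  S_2 = Σ v_i α_i^2 r_i = 1·1·5 + 7·5·1 + 3·3·2 + 6·1·4 + 5·3·8 = 202 ≡ 4.
  S = (5, 3, 4) ≠ 0, so r is not a codeword (an error is present).
Step 3: locate the error. For a single error e at position i, S_ℓ = v_i·e·α_i^ℓ, so α_err = S_1/S_0.
  S_0^{−1} = 5^{−1} = 9 (mod 11), so α_err = 3·9 = 27 ≡ 5 = α_5. Error position i = 5.
  Consistency check: S_2/S_1 = 4·4 = 16 ≡ 5 = α_err ✓ (single-error assumption holds).
Step 4: error magnitude e = S_0/v_5 = S_0·∏_{j≠5}(α_5 − α_j) = 5·9 = 45 ≡ 1 (mod 11).
Step 5: correct position 5: c_5 = r_5 − e = 8 − 1 ≡ 7 (mod 11). Hence c = [5, 1, 2, 4, 7].
  Check: interpolating c through the α_i gives m(x) = 10 + 6·x (degree < 2) with m(α_i) = c_i for every i, so c is indeed a codeword.


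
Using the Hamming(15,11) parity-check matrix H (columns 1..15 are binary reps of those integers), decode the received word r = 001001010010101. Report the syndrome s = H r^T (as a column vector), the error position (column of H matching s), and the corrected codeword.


s = (0, 1, 0, 0)^T, error position = 4, corrected codeword c = 001101010010101

Compute s = H r^T mod 2 one row at a time:
  s_1 = 1 + 0 + 0 + 1 + 0 + 1 + 0 + 1 = 4 ≡ 0 (mod 2).
  s_2 = 0 + 0 + 1 + 0 + 0 + 1 + 0 + 1 = 3 ≡ 1 (mod 2).
  s_3 = 0 + 1 + 1 + 0 + 0 + 1 + 0 + 1 = 4 ≡ 0 (mod 2).
  s_4 = 0 + 1 + 0 + 0 + 0 + 1 + 1 + 1 = 4 ≡ 0 (mod 2).
s = (0, 1, 0, 0)^T — this equals column 4 of H (binary 0100), so error is at position 4.
Correct: flip bit 4 of r = 001001010010101 to get c = 001101010010101.


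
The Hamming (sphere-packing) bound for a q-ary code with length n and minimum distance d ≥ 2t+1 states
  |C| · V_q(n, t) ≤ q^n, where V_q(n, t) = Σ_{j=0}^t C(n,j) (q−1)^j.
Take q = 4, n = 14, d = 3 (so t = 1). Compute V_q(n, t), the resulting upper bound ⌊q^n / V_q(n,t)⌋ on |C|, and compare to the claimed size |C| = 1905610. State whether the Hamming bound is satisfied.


V_q(n, t) = 43, q^n = 268435456, Hamming bound = 6242685, |C| = 1905610 ≤ bound (satisfied).

Step 1: Compute V_q(n, t) = Σ_{j=0}^1 C(n, j) (q−1)^j.
  j = 0: C(14,0)·(3)^0 = 1·1 = 1.
  j = 1: C(14,1)·(3)^1 = 14·3 = 42.
  V_q(n, t) = 1 + 42 = 43.
Step 2: q^n = 4^14 = 268435456.
Step 3: Hamming bound ⌊q^n / V_q(n,t)⌋ = ⌊268435456/43⌋ = 6242685.
Step 4: Compare |C| = 1905610 to 6242685: satisfied.
The claimed |C| lies below the Hamming bound.


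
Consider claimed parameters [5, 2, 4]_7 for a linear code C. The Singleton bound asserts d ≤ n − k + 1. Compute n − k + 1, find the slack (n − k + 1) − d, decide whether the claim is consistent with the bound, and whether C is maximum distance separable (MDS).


Singleton RHS = n − k + 1 = 4, slack = 0, bound satisfied, MDS.

Singleton bound: d ≤ n − k + 1.
Here n = 5, k = 2, so n − k + 1 = 4.
Given d = 4, check d ≤ 4: YES.
Slack = (n − k + 1) − d = 0.
The code is MDS (slack = 0).
Description: the claimed parameters are [5, 2, 4]_7; such a code would be MDS (meets Singleton bound).


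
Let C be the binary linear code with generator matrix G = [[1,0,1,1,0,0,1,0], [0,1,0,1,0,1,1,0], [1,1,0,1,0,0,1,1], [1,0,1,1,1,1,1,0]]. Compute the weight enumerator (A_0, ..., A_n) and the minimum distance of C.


Weight distribution: A_0 = 1, A_2 = 1, A_3 = 3, A_4 = 5, A_5 = 4, A_6 = 1, A_7 = 1. Minimum distance d = 2.

Enumerate all 2^4 = 16 messages m ∈ F_2^4.
For each, compute codeword c = mG in F_2^8, then tally its weight.
  m = 0000 → c = 00000000, weight = 0.
  m = 1000 → c = 10110010, weight = 4.
  m = 0100 → c = 01010110, weight = 4.
  m = 1100 → c = 11100100, weight = 4.
  m = 0010 → c = 11010011, weight = 5.
  m = 1010 → c = 01100001, weight = 3.
  m = 0110 → c = 10000101, weight = 3.
  m = 1110 → c = 00110111, weight = 5.
  m = 0001 → c = 10111110, weight = 6.
  m = 1001 → c = 00001100, weight = 2.
  m = 0101 → c = 11101000, weight = 4.
  m = 1101 → c = 01011010, weight = 4.
  m = 0011 → c = 01101101, weight = 5.
  m = 1011 → c = 11011111, weight = 7.
  m = 0111 → c = 00111011, weight = 5.
  m = 1111 → c = 10001001, weight = 3.
Tally weights:
  weight 0: 1 codewords.
  weight 2: 1 codewords.
  weight 3: 3 codewords.
  weight 4: 5 codewords.
  weight 5: 4 codewords.
  weight 6: 1 codewords.
  weight 7: 1 codewords.
Minimum distance d = smallest w > 0 with A_w > 0 = 2.
Sanity: Σ A_w = 16 = 2^4 = 16 ✓.


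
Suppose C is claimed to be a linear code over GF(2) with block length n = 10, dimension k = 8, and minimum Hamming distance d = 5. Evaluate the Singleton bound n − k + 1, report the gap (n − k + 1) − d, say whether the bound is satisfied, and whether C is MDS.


Singleton RHS = n − k + 1 = 3, slack = -2, bound violated (no such code; not MDS).

Singleton bound: d ≤ n − k + 1.
Here n = 10, k = 8, so n − k + 1 = 3.
Given d = 5, check d ≤ 3: NO.
Slack = (n − k + 1) − d = -2.
The slack is negative: d = 5 exceeds n − k + 1 = 3 by 2, so the Singleton bound is violated and no linear [10, 8, 5]_2 code can exist. In particular it is not MDS (MDS requires d = n − k + 1 exactly).
Description: the claimed parameters are [10, 8, 5]_2; such a code would be impossible (violates the Singleton bound).


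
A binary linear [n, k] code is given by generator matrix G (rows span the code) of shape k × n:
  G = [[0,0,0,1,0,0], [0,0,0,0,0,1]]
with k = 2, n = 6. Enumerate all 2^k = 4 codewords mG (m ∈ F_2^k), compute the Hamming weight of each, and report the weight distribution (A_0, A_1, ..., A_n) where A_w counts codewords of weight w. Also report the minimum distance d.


Weight distribution: A_0 = 1, A_1 = 2, A_2 = 1. Minimum distance d = 1.

Enumerate all 2^2 = 4 messages m ∈ F_2^2.
For each, compute codeword c = mG in F_2^6, then tally its weight.
  m = 00 → c = 000000, weight = 0.
  m = 10 → c = 000100, weight = 1.
  m = 01 → c = 000001, weight = 1.
  m = 11 → c = 000101, weight = 2.
Tally weights:
  weight 0: 1 codewords.
  weight 1: 2 codewords.
  weight 2: 1 codewords.
Minimum distance d = smallest w > 0 with A_w > 0 = 1.
Sanity: Σ A_w = 4 = 2^2 = 4 ✓.


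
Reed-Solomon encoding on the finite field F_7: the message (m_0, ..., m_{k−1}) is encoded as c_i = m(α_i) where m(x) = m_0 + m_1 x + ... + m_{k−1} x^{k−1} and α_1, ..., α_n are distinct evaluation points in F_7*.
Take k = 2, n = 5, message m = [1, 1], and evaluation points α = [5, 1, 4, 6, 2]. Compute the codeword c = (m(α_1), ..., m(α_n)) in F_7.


c = [6, 2, 5, 0, 3]

Message polynomial: m(x) = 1 + 1·x (mod 7).
For each evaluation point α_i, compute m(α_i) mod 7:
  α_1 = 5: Horner steps 1 → 6, so m(5) = 6.
  α_2 = 1: Horner steps 1 → 2, so m(1) = 2.
  α_3 = 4: Horner steps 1 → 5, so m(4) = 5.
  α_4 = 6: Horner steps 1 → 0, so m(6) = 0.
  α_5 = 2: Horner steps 1 → 3, so m(2) = 3.
Codeword c = [6, 2, 5, 0, 3] ∈ F_7^5.


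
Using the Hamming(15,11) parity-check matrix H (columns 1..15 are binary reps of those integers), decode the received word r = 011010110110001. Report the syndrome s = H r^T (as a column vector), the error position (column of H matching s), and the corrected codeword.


s = (0, 1, 0, 1)^T, error position = 5, corrected codeword c = 011000110110001

Compute s = H r^T mod 2 one row at a time:
  s_1 = 1 + 0 + 1 + 1 + 0 + 0 + 0 + 1 = 4 ≡ 0 (mod 2).
  s_2 = 0 + 1 + 0 + 1 + 0 + 0 + 0 + 1 = 3 ≡ 1 (mod 2).
  s_3 = 1 + 1 + 0 + 1 + 1 + 1 + 0 + 1 = 6 ≡ 0 (mod 2).
  s_4 = 0 + 1 + 1 + 1 + 0 + 1 + 0 + 1 = 5 ≡ 1 (mod 2).
s = (0, 1, 0, 1)^T — this equals column 5 of H (binary 0101), so error is at position 5.
Correct: flip bit 5 of r = 011010110110001 to get c = 011000110110001.


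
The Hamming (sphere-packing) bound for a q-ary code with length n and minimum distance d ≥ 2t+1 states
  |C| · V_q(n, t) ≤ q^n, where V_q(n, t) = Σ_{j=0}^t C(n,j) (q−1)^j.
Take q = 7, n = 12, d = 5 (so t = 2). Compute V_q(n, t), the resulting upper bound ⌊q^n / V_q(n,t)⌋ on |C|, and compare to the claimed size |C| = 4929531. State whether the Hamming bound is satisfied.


V_q(n, t) = 2449, q^n = 13841287201, Hamming bound = 5651811, |C| = 4929531 ≤ bound (satisfied).

Step 1: Compute V_q(n, t) = Σ_{j=0}^2 C(n, j) (q−1)^j.
  j = 0: C(12,0)·(6)^0 = 1·1 = 1.
  j = 1: C(12,1)·(6)^1 = 12·6 = 72.
  j = 2: C(12,2)·(6)^2 = 66·36 = 2376.
  V_q(n, t) = 1 + 72 + 2376 = 2449.
Step 2: q^n = 7^12 = 13841287201.
Step 3: Hamming bound ⌊q^n / V_q(n,t)⌋ = ⌊13841287201/2449⌋ = 5651811.
Step 4: Compare |C| = 4929531 to 5651811: satisfied.
The claimed |C| lies below the Hamming bound.


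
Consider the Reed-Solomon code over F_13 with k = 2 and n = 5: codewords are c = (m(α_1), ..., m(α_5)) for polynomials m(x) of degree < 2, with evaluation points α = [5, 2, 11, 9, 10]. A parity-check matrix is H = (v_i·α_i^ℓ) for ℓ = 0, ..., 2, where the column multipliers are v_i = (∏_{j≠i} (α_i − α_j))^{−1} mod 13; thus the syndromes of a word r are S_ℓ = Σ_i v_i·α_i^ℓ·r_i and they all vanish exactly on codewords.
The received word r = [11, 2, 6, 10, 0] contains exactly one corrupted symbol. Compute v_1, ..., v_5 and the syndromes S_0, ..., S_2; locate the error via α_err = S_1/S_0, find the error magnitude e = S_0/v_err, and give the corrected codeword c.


S = (4, 5, 3), error at position 3, error magnitude e = 3, c = [11, 2, 3, 10, 0].

Step 1: column multipliers v_i = (∏_{j≠i}(α_i − α_j))^{−1} mod 13.
  i = 1 (α = 5): (5−2)(5−11)(5−9)(5−10) = 3·(−6)·(−4)·(−5) = −360 ≡ 4, so v_1 = 4^{−1} = 10 (mod 13).
  i = 2 (α = 2): (2−5)(2−11)(2−9)(2−10) = (−3)·(−9)·(−7)·(−8) = 1512 ≡ 4, so v_2 = 4^{−1} = 10 (mod 13).
  i = 3 (α = 11): (11−5)(11−2)(11−9)(11−10) = 6·9·2·1 = 108 ≡ 4, so v_3 = 4^{−1} = 10 (mod 13).
  i = 4 (α = 9): (9−5)(9−2)(9−11)(9−10) = 4·7·(−2)·(−1) = 56 ≡ 4, so v_4 = 4^{−1} = 10 (mod 13).
  i = 5 (α = 10): (10−5)(10−2)(10−11)(10−9) = 5·8·(−1)·1 = −40 ≡ 12, so v_5 = 12^{−1} = 12 (mod 13).
  v = [10, 10, 10, 10, 12].
Step 2: syndromes of r = [11, 2, 6, 10, 0] (all sums mod 13).
  S_0 = Σ v_i r_i = 10·11 + 10·2 + 10·6 + 10·10 + 12·0 = 290 ≡ 4.
  S_1 = Σ v_i α_i r_i = 10·5·11 + 10·2·2 + 10·11·6 + 10·9·10 + 12·10·0 = 2150 ≡ 5.
  α_i^2 mod 13 = [12, 4, 4, 3, 9].
  S_2 = Σ v_i α_i^2 r_i = 10·12·11 + 10·4·2 + 10·4·6 + 10·3·10 + 12·9·0 = 1940 ≡ 3.
  S = (4, 5, 3) ≠ 0, so r is not a codeword (an error is present).
Step 3: locate the error. For a single error e at position i, S_ℓ = v_i·e·α_i^ℓ, so α_err = S_1/S_0.
  S_0^{−1} = 4^{−1} = 10 (mod 13), so α_err = 5·10 = 50 ≡ 11 = α_3. Error position i = 3.
  Consistency check: S_2/S_1 = 3·8 = 24 ≡ 11 = α_err ✓ (single-error assumption holds).
Step 4: error magnitude e = S_0/v_3 = S_0·∏_{j≠3}(α_3 − α_j) = 4·4 = 16 ≡ 3 (mod 13).
Step 5: correct position 3: c_3 = r_3 − e = 6 − 3 ≡ 3 (mod 13). Hence c = [11, 2, 3, 10, 0].
  Check: interpolating c through the α_i gives m(x) = 9 + 3·x (degree < 2) with m(α_i) = c_i for every i, so c is indeed a codeword.


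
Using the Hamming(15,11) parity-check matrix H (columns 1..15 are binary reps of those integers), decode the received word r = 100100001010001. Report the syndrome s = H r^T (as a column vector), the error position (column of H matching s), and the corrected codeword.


s = (1, 0, 0, 0)^T, error position = 8, corrected codeword c = 100100011010001

Compute s = H r^T mod 2 one row at a time:
  s_1 = 0 + 1 + 0 + 1 + 0 + 0 + 0 + 1 = 3 ≡ 1 (mod 2).
  s_2 = 1 + 0 + 0 + 0 + 0 + 0 + 0 + 1 = 2 ≡ 0 (mod 2).
  s_3 = 0 + 0 + 0 + 0 + 0 + 1 + 0 + 1 = 2 ≡ 0 (mod 2).
  s_4 = 1 + 0 + 0 + 0 + 1 + 1 + 0 + 1 = 4 ≡ 0 (mod 2).
s = (1, 0, 0, 0)^T — this equals column 8 of H (binary 1000), so error is at position 8.
Correct: flip bit 8 of r = 100100001010001 to get c = 100100011010001.


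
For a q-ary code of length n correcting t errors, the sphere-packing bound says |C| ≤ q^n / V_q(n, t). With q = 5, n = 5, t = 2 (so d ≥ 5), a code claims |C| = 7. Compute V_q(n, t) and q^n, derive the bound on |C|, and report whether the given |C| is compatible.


V_q(n, t) = 181, q^n = 3125, Hamming bound = 17, |C| = 7 ≤ bound (satisfied).

Step 1: Compute V_q(n, t) = Σ_{j=0}^2 C(n, j) (q−1)^j.
  j = 0: C(5,0)·(4)^0 = 1·1 = 1.
  j = 1: C(5,1)·(4)^1 = 5·4 = 20.
  j = 2: C(5,2)·(4)^2 = 10·16 = 160.
  V_q(n, t) = 1 + 20 + 160 = 181.
Step 2: q^n = 5^5 = 3125.
Step 3: Hamming bound ⌊q^n / V_q(n,t)⌋ = ⌊3125/181⌋ = 17.
Step 4: Compare |C| = 7 to 17: satisfied.
The claimed |C| lies below the Hamming bound.


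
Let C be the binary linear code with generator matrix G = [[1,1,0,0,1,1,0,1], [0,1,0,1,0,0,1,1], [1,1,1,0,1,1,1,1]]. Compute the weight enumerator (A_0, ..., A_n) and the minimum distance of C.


Weight distribution: A_0 = 1, A_2 = 1, A_4 = 2, A_5 = 3, A_7 = 1. Minimum distance d = 2.

Enumerate all 2^3 = 8 messages m ∈ F_2^3.
For each, compute codeword c = mG in F_2^8, then tally its weight.
  m = 000 → c = 00000000, weight = 0.
  m = 100 → c = 11001101, weight = 5.
  m = 010 → c = 01010011, weight = 4.
  m = 110 → c = 10011110, weight = 5.
  m = 001 → c = 11101111, weight = 7.
  m = 101 → c = 00100010, weight = 2.
  m = 011 → c = 10111100, weight = 5.
  m = 111 → c = 01110001, weight = 4.
Tally weights:
  weight 0: 1 codewords.
  weight 2: 1 codewords.
  weight 4: 2 codewords.
  weight 5: 3 codewords.
  weight 7: 1 codewords.
Minimum distance d = smallest w > 0 with A_w > 0 = 2.
Sanity: Σ A_w = 8 = 2^3 = 8 ✓.


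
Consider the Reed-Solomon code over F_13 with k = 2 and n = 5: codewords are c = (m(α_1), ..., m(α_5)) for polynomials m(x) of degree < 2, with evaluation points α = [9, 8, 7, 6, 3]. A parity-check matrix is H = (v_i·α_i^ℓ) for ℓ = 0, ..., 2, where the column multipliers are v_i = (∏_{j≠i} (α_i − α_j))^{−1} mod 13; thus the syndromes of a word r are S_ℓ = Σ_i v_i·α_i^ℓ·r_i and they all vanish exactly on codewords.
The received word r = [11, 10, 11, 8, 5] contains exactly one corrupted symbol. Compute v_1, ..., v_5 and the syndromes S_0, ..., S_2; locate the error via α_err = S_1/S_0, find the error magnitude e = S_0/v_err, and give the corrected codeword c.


S = (10, 5, 9), error at position 3, error magnitude e = 2, c = [11, 10, 9, 8, 5].

Step 1: column multipliers v_i = (∏_{j≠i}(α_i − α_j))^{−1} mod 13.
  i = 1 (α = 9): (9−8)(9−7)(9−6)(9−3) = 1·2·3·6 = 36 ≡ 10, so v_1 = 10^{−1} = 4 (mod 13).
  i = 2 (α = 8): (8−9)(8−7)(8−6)(8−3) = (−1)·1·2·5 = −10 ≡ 3, so v_2 = 3^{−1} = 9 (mod 13).
  i = 3 (α = 7): (7−9)(7−8)(7−6)(7−3) = (−2)·(−1)·1·4 = 8 ≡ 8, so v_3 = 8^{−1} = 5 (mod 13).
  i = 4 (α = 6): (6−9)(6−8)(6−7)(6−3) = (−3)·(−2)·(−1)·3 = −18 ≡ 8, so v_4 = 8^{−1} = 5 (mod 13).
  i = 5 (α = 3): (3−9)(3−8)(3−7)(3−6) = (−6)·(−5)·(−4)·(−3) = 360 ≡ 9, so v_5 = 9^{−1} = 3 (mod 13).
  v = [4, 9, 5, 5, 3].
Step 2: syndromes of r = [11, 10, 11, 8, 5] (all sums mod 13).
  S_0 = Σ v_i r_i = 4·11 + 9·10 + 5·11 + 5·8 + 3·5 = 244 ≡ 10.
  S_1 = Σ v_i α_i r_i = 4·9·11 + 9·8·10 + 5·7·11 + 5·6·8 + 3·3·5 = 1786 ≡ 5.
  α_i^2 mod 13 = [3, 12, 10, 10, 9].
  S_2 = Σ v_i α_i^2 r_i = 4·3·11 + 9·12·10 + 5·10·11 + 5·10·8 + 3·9·5 = 2297 ≡ 9.
  S = (10, 5, 9) ≠ 0, so r is not a codeword (an error is present).
Step 3: locate the error. For a single error e at position i, S_ℓ = v_i·e·α_i^ℓ, so α_err = S_1/S_0.
  S_0^{−1} = 10^{−1} = 4 (mod 13), so α_err = 5·4 = 20 ≡ 7 = α_3. Error position i = 3.
  Consistency check: S_2/S_1 = 9·8 = 72 ≡ 7 = α_err ✓ (single-error assumption holds).
Step 4: error magnitude e = S_0/v_3 = S_0·∏_{j≠3}(α_3 − α_j) = 10·8 = 80 ≡ 2 (mod 13).
Step 5: correct position 3: c_3 = r_3 − e = 11 − 2 ≡ 9 (mod 13). Hence c = [11, 10, 9, 8, 5].
  Check: interpolating c through the α_i gives m(x) = 2 + 1·x (degree < 2) with m(α_i) = c_i for every i, so c is indeed a codeword.


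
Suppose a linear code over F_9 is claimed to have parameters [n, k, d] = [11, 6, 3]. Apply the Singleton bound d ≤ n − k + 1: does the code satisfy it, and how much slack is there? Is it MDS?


Singleton RHS = n − k + 1 = 6, slack = 3, bound satisfied, not MDS.

Singleton bound: d ≤ n − k + 1.
Here n = 11, k = 6, so n − k + 1 = 6.
Given d = 3, check d ≤ 6: YES.
Slack = (n − k + 1) − d = 3.
The code is NOT MDS (slack = 3 > 0).
Description: the claimed parameters are [11, 6, 3]_9; such a code would be non-MDS.


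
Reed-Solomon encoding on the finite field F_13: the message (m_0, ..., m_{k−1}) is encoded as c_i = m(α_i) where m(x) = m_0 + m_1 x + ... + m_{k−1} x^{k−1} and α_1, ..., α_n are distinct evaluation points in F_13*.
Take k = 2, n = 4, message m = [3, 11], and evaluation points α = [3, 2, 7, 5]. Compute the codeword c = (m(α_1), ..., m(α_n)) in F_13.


c = [10, 12, 2, 6]

Message polynomial: m(x) = 3 + 11·x (mod 13).
For each evaluation point α_i, compute m(α_i) mod 13:
  α_1 = 3: Horner steps 11 → 10, so m(3) = 10.
  α_2 = 2: Horner steps 11 → 12, so m(2) = 12.
  α_3 = 7: Horner steps 11 → 2, so m(7) = 2.
  α_4 = 5: Horner steps 11 → 6, so m(5) = 6.
Codeword c = [10, 12, 2, 6] ∈ F_13^4.


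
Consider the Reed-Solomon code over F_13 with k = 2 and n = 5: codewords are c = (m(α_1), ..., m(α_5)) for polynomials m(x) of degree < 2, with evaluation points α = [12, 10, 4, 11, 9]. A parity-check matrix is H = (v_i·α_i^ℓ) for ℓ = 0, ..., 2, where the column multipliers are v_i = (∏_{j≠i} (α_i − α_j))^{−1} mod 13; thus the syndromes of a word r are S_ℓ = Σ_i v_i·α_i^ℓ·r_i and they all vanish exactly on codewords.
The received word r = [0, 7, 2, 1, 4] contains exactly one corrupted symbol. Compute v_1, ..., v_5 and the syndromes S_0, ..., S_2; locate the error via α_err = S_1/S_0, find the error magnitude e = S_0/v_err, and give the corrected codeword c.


S = (9, 8, 10), error at position 4, error magnitude e = 4, c = [0, 7, 2, 10, 4].

Step 1: column multipliers v_i = (∏_{j≠i}(α_i − α_j))^{−1} mod 13.
  i = 1 (α = 12): (12−10)(12−4)(12−11)(12−9) = 2·8·1·3 = 48 ≡ 9, so v_1 = 9^{−1} = 3 (mod 13).
  i = 2 (α = 10): (10−12)(10−4)(10−11)(10−9) = (−2)·6·(−1)·1 = 12 ≡ 12, so v_2 = 12^{−1} = 12 (mod 13).
  i = 3 (α = 4): (4−12)(4−10)(4−11)(4−9) = (−8)·(−6)·(−7)·(−5) = 1680 ≡ 3, so v_3 = 3^{−1} = 9 (mod 13).
  i = 4 (α = 11): (11−12)(11−10)(11−4)(11−9) = (−1)·1·7·2 = −14 ≡ 12, so v_4 = 12^{−1} = 12 (mod 13).
  i = 5 (α = 9): (9−12)(9−10)(9−4)(9−11) = (−3)·(−1)·5·(−2) = −30 ≡ 9, so v_5 = 9^{−1} = 3 (mod 13).
  v = [3, 12, 9, 12, 3].
Step 2: syndromes of r = [0, 7, 2, 1, 4] (all sums mod 13).
  S_0 = Σ v_i r_i = 3·0 + 12·7 + 9·2 + 12·1 + 3·4 = 126 ≡ 9.
  S_1 = Σ v_i α_i r_i = 3·12·0 + 12·10·7 + 9·4·2 + 12·11·1 + 3·9·4 = 1152 ≡ 8.
  α_i^2 mod 13 = [1, 9, 3, 4, 3].
  S_2 = Σ v_i α_i^2 r_i = 3·1·0 + 12·9·7 + 9·3·2 + 12·4·1 + 3·3·4 = 894 ≡ 10.
  S = (9, 8, 10) ≠ 0, so r is not a codeword (an error is present).
Step 3: locate the error. For a single error e at position i, S_ℓ = v_i·e·α_i^ℓ, so α_err = S_1/S_0.
  S_0^{−1} = 9^{−1} = 3 (mod 13), so α_err = 8·3 = 24 ≡ 11 = α_4. Error position i = 4.
  Consistency check: S_2/S_1 = 10·5 = 50 ≡ 11 = α_err ✓ (single-error assumption holds).
Step 4: error magnitude e = S_0/v_4 = S_0·∏_{j≠4}(α_4 − α_j) = 9·12 = 108 ≡ 4 (mod 13).
Step 5: correct position 4: c_4 = r_4 − e = 1 − 4 ≡ 10 (mod 13). Hence c = [0, 7, 2, 10, 4].
  Check: interpolating c through the α_i gives m(x) = 3 + 3·x (degree < 2) with m(α_i) = c_i for every i, so c is indeed a codeword.


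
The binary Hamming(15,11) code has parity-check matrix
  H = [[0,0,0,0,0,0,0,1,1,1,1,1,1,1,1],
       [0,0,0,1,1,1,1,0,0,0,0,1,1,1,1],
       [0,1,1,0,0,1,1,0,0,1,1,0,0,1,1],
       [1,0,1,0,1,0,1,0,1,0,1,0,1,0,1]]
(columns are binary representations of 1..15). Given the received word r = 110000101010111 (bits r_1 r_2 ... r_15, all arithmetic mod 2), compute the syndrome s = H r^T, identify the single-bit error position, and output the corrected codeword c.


s = (1, 0, 1, 0)^T, error position = 10, corrected codeword c = 110000101110111

Compute s = H r^T mod 2 one row at a time:
  s_1 = 0 + 1 + 0 + 1 + 0 + 1 + 1 + 1 = 5 ≡ 1 (mod 2).
  s_2 = 0 + 0 + 0 + 1 + 0 + 1 + 1 + 1 = 4 ≡ 0 (mod 2).
  s_3 = 1 + 0 + 0 + 1 + 0 + 1 + 1 + 1 = 5 ≡ 1 (mod 2).
  s_4 = 1 + 0 + 0 + 1 + 1 + 1 + 1 + 1 = 6 ≡ 0 (mod 2).
s = (1, 0, 1, 0)^T — this equals column 10 of H (binary 1010), so error is at position 10.
Correct: flip bit 10 of r = 110000101010111 to get c = 110000101110111.


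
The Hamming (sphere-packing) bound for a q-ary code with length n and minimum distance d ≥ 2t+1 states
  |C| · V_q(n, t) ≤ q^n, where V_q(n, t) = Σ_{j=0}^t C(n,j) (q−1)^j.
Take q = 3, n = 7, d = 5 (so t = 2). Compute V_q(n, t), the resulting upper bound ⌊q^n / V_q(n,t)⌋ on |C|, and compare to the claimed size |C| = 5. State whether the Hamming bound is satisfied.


V_q(n, t) = 99, q^n = 2187, Hamming bound = 22, |C| = 5 ≤ bound (satisfied).

Step 1: Compute V_q(n, t) = Σ_{j=0}^2 C(n, j) (q−1)^j.
  j = 0: C(7,0)·(2)^0 = 1·1 = 1.
  j = 1: C(7,1)·(2)^1 = 7·2 = 14.
  j = 2: C(7,2)·(2)^2 = 21·4 = 84.
  V_q(n, t) = 1 + 14 + 84 = 99.
Step 2: q^n = 3^7 = 2187.
Step 3: Hamming bound ⌊q^n / V_q(n,t)⌋ = ⌊2187/99⌋ = 22.
Step 4: Compare |C| = 5 to 22: satisfied.
The claimed |C| lies below the Hamming bound.


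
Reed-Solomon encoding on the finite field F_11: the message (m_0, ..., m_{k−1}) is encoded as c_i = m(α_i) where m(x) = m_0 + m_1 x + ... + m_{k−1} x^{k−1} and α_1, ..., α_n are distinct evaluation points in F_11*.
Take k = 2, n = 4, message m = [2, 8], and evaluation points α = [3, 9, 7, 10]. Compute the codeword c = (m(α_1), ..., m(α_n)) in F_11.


c = [4, 8, 3, 5]

Message polynomial: m(x) = 2 + 8·x (mod 11).
For each evaluation point α_i, compute m(α_i) mod 11:
  α_1 = 3: Horner steps 8 → 4, so m(3) = 4.
  α_2 = 9: Horner steps 8 → 8, so m(9) = 8.
  α_3 = 7: Horner steps 8 → 3, so m(7) = 3.
  α_4 = 10: Horner steps 8 → 5, so m(10) = 5.
Codeword c = [4, 8, 3, 5] ∈ F_11^4.


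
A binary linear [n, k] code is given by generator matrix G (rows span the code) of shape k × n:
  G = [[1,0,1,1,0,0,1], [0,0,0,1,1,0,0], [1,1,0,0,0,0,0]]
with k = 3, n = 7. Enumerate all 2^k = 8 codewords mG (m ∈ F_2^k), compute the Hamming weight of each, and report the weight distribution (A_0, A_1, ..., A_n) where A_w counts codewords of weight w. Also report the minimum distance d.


Weight distribution: A_0 = 1, A_2 = 2, A_4 = 5. Minimum distance d = 2.

Enumerate all 2^3 = 8 messages m ∈ F_2^3.
For each, compute codeword c = mG in F_2^7, then tally its weight.
  m = 000 → c = 0000000, weight = 0.
  m = 100 → c = 1011001, weight = 4.
  m = 010 → c = 0001100, weight = 2.
  m = 110 → c = 1010101, weight = 4.
  m = 001 → c = 1100000, weight = 2.
  m = 101 → c = 0111001, weight = 4.
  m = 011 → c = 1101100, weight = 4.
  m = 111 → c = 0110101, weight = 4.
Tally weights:
  weight 0: 1 codewords.
  weight 2: 2 codewords.
  weight 4: 5 codewords.
Minimum distance d = smallest w > 0 with A_w > 0 = 2.
Sanity: Σ A_w = 8 = 2^3 = 8 ✓.


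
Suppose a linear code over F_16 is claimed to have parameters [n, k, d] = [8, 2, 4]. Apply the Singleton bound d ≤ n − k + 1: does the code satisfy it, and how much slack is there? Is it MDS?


Singleton RHS = n − k + 1 = 7, slack = 3, bound satisfied, not MDS.

Singleton bound: d ≤ n − k + 1.
Here n = 8, k = 2, so n − k + 1 = 7.
Given d = 4, check d ≤ 7: YES.
Slack = (n − k + 1) − d = 3.
The code is NOT MDS (slack = 3 > 0).
Description: the claimed parameters are [8, 2, 4]_16; such a code would be non-MDS.


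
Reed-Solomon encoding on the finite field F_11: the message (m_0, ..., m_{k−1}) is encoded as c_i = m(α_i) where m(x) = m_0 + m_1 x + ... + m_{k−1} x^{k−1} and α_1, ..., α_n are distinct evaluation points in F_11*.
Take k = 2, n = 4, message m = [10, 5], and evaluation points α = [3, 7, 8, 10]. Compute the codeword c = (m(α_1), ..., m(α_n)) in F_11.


c = [3, 1, 6, 5]

Message polynomial: m(x) = 10 + 5·x (mod 11).
For each evaluation point α_i, compute m(α_i) mod 11:
  α_1 = 3: Horner steps 5 → 3, so m(3) = 3.
  α_2 = 7: Horner steps 5 → 1, so m(7) = 1.
  α_3 = 8: Horner steps 5 → 6, so m(8) = 6.
  α_4 = 10: Horner steps 5 → 5, so m(10) = 5.
Codeword c = [3, 1, 6, 5] ∈ F_11^4.


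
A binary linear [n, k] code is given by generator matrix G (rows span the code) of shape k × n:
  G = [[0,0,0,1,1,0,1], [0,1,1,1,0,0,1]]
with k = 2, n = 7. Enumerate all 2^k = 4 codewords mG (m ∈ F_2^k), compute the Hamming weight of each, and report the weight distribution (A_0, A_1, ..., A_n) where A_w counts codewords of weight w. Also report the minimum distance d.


Weight distribution: A_0 = 1, A_3 = 2, A_4 = 1. Minimum distance d = 3.

Enumerate all 2^2 = 4 messages m ∈ F_2^2.
For each, compute codeword c = mG in F_2^7, then tally its weight.
  m = 00 → c = 0000000, weight = 0.
  m = 10 → c = 0001101, weight = 3.
  m = 01 → c = 0111001, weight = 4.
  m = 11 → c = 0110100, weight = 3.
Tally weights:
  weight 0: 1 codewords.
  weight 3: 2 codewords.
  weight 4: 1 codewords.
Minimum distance d = smallest w > 0 with A_w > 0 = 3.
Sanity: Σ A_w = 4 = 2^2 = 4 ✓.


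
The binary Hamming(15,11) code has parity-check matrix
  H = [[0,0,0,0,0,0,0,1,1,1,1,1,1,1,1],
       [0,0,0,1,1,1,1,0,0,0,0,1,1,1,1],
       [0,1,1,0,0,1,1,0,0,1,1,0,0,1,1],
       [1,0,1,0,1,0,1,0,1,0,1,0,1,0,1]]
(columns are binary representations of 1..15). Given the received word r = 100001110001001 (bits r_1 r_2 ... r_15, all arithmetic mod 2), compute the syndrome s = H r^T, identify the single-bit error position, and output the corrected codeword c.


s = (1, 0, 1, 1)^T, error position = 11, corrected codeword c = 100001110011001

Compute s = H r^T mod 2 one row at a time:
  s_1 = 1 + 0 + 0 + 0 + 1 + 0 + 0 + 1 = 3 ≡ 1 (mod 2).
  s_2 = 0 + 0 + 1 + 1 + 1 + 0 + 0 + 1 = 4 ≡ 0 (mod 2).
  s_3 = 0 + 0 + 1 + 1 + 0 + 0 + 0 + 1 = 3 ≡ 1 (mod 2).
  s_4 = 1 + 0 + 0 + 1 + 0 + 0 + 0 + 1 = 3 ≡ 1 (mod 2).
s = (1, 0, 1, 1)^T — this equals column 11 of H (binary 1011), so error is at position 11.
Correct: flip bit 11 of r = 100001110001001 to get c = 100001110011001.


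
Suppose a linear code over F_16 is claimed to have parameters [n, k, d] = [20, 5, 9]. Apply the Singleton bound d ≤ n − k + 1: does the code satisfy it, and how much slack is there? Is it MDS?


Singleton RHS = n − k + 1 = 16, slack = 7, bound satisfied, not MDS.

Singleton bound: d ≤ n − k + 1.
Here n = 20, k = 5, so n − k + 1 = 16.
Given d = 9, check d ≤ 16: YES.
Slack = (n − k + 1) − d = 7.
The code is NOT MDS (slack = 7 > 0).
Description: the claimed parameters are [20, 5, 9]_16; such a code would be non-MDS.


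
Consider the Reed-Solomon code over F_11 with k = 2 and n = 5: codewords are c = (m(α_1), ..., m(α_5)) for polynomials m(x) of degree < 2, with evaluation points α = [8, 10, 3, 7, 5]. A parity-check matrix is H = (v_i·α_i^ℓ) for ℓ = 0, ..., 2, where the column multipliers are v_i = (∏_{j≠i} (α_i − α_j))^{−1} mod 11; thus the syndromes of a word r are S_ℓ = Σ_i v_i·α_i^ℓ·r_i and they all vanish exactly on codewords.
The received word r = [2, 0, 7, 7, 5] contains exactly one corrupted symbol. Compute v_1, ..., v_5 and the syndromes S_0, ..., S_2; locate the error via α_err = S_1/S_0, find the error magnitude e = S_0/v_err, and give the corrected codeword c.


S = (2, 3, 10), error at position 4, error magnitude e = 4, c = [2, 0, 7, 3, 5].

Step 1: column multipliers v_i = (∏_{j≠i}(α_i − α_j))^{−1} mod 11.
  i = 1 (α = 8): (8−10)(8−3)(8−7)(8−5) = (−2)·5·1·3 = −30 ≡ 3, so v_1 = 3^{−1} = 4 (mod 11).
  i = 2 (α = 10): (10−8)(10−3)(10−7)(10−5) = 2·7·3·5 = 210 ≡ 1, so v_2 = 1^{−1} = 1 (mod 11).
  i = 3 (α = 3): (3−8)(3−10)(3−7)(3−5) = (−5)·(−7)·(−4)·(−2) = 280 ≡ 5, so v_3 = 5^{−1} = 9 (mod 11).
  i = 4 (α = 7): (7−8)(7−10)(7−3)(7−5) = (−1)·(−3)·4·2 = 24 ≡ 2, so v_4 = 2^{−1} = 6 (mod 11).
  i = 5 (α = 5): (5−8)(5−10)(5−3)(5−7) = (−3)·(−5)·2·(−2) = −60 ≡ 6, so v_5 = 6^{−1} = 2 (mod 11).
  v = [4, 1, 9, 6, 2].
Step 2: syndromes of r = [2, 0, 7, 7, 5] (all sums mod 11).
  S_0 = Σ v_i r_i = 4·2 + 1·0 + 9·7 + 6·7 + 2·5 = 123 ≡ 2.
  S_1 = Σ v_i α_i r_i = 4·8·2 + 1·10·0 + 9·3·7 + 6·7·7 + 2·5·5 = 597 ≡ 3.
  α_i^2 mod 11 = [9, 1, 9, 5, 3].
  S_2 = Σ v_i α_i^2 r_i = 4·9·2 + 1·1·0 + 9·9·7 + 6·5·7 + 2·3·5 = 879 ≡ 10.
  S = (2, 3, 10) ≠ 0, so r is not a codeword (an error is present).
Step 3: locate the error. For a single error e at position i, S_ℓ = v_i·e·α_i^ℓ, so α_err = S_1/S_0.
  S_0^{−1} = 2^{−1} = 6 (mod 11), so α_err = 3·6 = 18 ≡ 7 = α_4. Error position i = 4.
  Consistency check: S_2/S_1 = 10·4 = 40 ≡ 7 = α_err ✓ (single-error assumption holds).
Step 4: error magnitude e = S_0/v_4 = S_0·∏_{j≠4}(α_4 − α_j) = 2·2 = 4 ≡ 4 (mod 11).
Step 5: correct position 4: c_4 = r_4 − e = 7 − 4 ≡ 3 (mod 11). Hence c = [2, 0, 7, 3, 5].
  Check: interpolating c through the α_i gives m(x) = 10 + 10·x (degree < 2) with m(α_i) = c_i for every i, so c is indeed a codeword.
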